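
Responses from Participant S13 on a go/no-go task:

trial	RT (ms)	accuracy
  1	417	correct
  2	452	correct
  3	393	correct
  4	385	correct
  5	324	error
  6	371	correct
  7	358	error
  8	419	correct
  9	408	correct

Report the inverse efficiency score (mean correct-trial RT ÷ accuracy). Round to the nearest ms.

Correct trials (n=7): 417, 452, 393, 385, 371, 419, 408
Mean correct RT = 2845/7 = 406.4286 ms
Proportion correct = 7/9
IES = 406.4286 / (7/9) = 522.551 ms

523 ms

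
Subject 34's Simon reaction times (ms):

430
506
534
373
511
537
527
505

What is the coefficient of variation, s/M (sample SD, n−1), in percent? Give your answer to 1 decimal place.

11.9%

n = 8, Σ = 3923, M = 490.3750
Σ(x−M)² = 23723.875; s = √(23723.875/7) = 58.2162
CV = 58.2162 / 490.3750 = 0.11872 = 11.872%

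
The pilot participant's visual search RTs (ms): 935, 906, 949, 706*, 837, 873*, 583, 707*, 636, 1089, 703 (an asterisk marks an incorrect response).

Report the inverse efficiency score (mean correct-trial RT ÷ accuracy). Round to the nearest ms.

Correct trials (n=8): 935, 906, 949, 837, 583, 636, 1089, 703
Mean correct RT = 6638/8 = 829.7500 ms
Proportion correct = 8/11
IES = 829.7500 / (8/11) = 1140.906 ms

1141 ms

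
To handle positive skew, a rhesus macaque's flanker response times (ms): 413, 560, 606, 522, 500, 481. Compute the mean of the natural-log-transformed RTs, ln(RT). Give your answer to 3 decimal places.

6.234

ln(RT): 6.0234, 6.3279, 6.4069, 6.2577, 6.2146, 6.1759
Σ ln(RT) = 37.4064
Mean = 37.4064/6 = 6.23440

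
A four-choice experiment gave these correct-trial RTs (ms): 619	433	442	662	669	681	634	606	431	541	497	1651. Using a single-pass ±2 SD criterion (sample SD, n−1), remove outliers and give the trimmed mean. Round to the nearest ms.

n = 12, ΣRT = 7866, M = 655.500
Σ(x−M)² = 1179861.00; s = √(1179861.00/11) = 327.506
Cutoffs: 655.500 ± 2·327.506 → [0.5, 1310.5]
Outside: 1651 → excluded.
Retained (n=11): Σ = 6215, mean = 6215/11 = 565.000

565 ms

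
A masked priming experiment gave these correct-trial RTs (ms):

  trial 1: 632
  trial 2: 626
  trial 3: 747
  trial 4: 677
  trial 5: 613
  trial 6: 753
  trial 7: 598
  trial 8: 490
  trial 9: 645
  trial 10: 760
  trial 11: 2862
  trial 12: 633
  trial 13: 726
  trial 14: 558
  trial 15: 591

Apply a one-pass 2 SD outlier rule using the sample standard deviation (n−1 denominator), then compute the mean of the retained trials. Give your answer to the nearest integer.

n = 15, ΣRT = 11911, M = 794.067
Σ(x−M)² = 4663070.93; s = √(4663070.93/14) = 577.128
Cutoffs: 794.067 ± 2·577.128 → [-360.2, 1948.3]
Outside: 2862 → excluded.
Retained (n=14): Σ = 9049, mean = 9049/14 = 646.357

646 ms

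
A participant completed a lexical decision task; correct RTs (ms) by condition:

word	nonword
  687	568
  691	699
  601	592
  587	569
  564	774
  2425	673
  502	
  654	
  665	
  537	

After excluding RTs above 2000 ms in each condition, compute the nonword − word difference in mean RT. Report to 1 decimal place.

word: exclude 2425
M(word) = 5488/9 = 609.778
M(nonword) = 3875/6 = 645.833
Difference = 645.833 − 609.778 = 36.056 ms

36.1 ms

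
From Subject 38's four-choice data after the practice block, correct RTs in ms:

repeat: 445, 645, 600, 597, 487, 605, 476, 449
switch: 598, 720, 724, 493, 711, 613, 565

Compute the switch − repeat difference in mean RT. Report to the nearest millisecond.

94 ms

M(repeat) = 4304/8 = 538.000
M(switch) = 4424/7 = 632.000
Difference = 632.000 − 538.000 = 94.000 ms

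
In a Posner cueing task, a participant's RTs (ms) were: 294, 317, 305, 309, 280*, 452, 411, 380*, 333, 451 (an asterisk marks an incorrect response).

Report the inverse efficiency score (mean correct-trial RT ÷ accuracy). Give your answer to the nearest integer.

Correct trials (n=8): 294, 317, 305, 309, 452, 411, 333, 451
Mean correct RT = 2872/8 = 359.0000 ms
Proportion correct = 8/10
IES = 359.0000 / (8/10) = 448.750 ms

449 ms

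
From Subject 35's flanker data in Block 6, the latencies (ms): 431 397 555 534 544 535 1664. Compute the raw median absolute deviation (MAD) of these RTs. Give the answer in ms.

Sorted: 397, 431, 534, 535, 544, 555, 1664 → median = 535
|x − 535|: 104, 138, 20, 1, 9, 0, 1129
Sorted deviations: 0, 1, 9, 20, 104, 138, 1129 → MAD = 20

20 ms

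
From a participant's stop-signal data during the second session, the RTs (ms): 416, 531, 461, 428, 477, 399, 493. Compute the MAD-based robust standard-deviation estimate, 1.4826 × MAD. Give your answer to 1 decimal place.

48.9 ms

Sorted: 399, 416, 428, 461, 477, 493, 531 → median = 461
|x − 461| sorted: 0, 16, 32, 33, 45, 62, 70 → MAD = 33
Robust SD ≈ 1.4826 × 33 = 48.926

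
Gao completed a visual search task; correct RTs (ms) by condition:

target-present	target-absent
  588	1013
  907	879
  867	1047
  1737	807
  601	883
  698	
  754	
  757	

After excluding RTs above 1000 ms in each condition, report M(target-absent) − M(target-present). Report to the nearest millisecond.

117 ms

target-present: exclude 1737
target-absent: exclude 1013, 1047
M(target-present) = 5172/7 = 738.857
M(target-absent) = 2569/3 = 856.333
Difference = 856.333 − 738.857 = 117.476 ms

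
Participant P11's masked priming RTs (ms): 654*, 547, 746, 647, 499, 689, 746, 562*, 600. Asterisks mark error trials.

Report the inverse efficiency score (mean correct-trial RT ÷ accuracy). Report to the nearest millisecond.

Correct trials (n=7): 547, 746, 647, 499, 689, 746, 600
Mean correct RT = 4474/7 = 639.1429 ms
Proportion correct = 7/9
IES = 639.1429 / (7/9) = 821.755 ms

822 ms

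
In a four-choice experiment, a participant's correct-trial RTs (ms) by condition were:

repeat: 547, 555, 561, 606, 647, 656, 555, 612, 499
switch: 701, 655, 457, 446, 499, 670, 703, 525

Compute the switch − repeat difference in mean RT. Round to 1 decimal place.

0.0 ms

M(repeat) = 5238/9 = 582.000
M(switch) = 4656/8 = 582.000
Difference = 582.000 − 582.000 = 0.000 ms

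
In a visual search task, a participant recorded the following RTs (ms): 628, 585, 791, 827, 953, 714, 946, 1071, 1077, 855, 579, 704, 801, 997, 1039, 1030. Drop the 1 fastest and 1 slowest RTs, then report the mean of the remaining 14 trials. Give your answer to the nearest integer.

853 ms

Sorted: 579, 585, 628, 704, 714, 791, 801, 827, 855, 946, 953, 997, 1030, 1039, 1071, 1077
Drop lowest 1 (579) and highest 1 (1077)
Remaining (n=14): Σ = 11941, mean = 11941/14 = 852.929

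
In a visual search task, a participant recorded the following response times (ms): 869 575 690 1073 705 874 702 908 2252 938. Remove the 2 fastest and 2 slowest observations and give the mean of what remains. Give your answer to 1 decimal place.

832.7 ms

Sorted: 575, 690, 702, 705, 869, 874, 908, 938, 1073, 2252
Drop lowest 2 (575, 690) and highest 2 (1073, 2252)
Remaining (n=6): Σ = 4996, mean = 4996/6 = 832.667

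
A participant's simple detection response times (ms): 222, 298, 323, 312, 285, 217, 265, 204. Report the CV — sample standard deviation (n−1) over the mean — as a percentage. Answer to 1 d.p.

n = 8, Σ = 2126, M = 265.7500
Σ(x−M)² = 14931.500; s = √(14931.500/7) = 46.1852
CV = 46.1852 / 265.7500 = 0.17379 = 17.379%

17.4%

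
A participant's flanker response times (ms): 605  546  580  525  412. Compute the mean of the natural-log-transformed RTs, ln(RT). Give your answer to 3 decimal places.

6.271

ln(RT): 6.4052, 6.3026, 6.3630, 6.2634, 6.0210
Σ ln(RT) = 31.3553
Mean = 31.3553/5 = 6.27106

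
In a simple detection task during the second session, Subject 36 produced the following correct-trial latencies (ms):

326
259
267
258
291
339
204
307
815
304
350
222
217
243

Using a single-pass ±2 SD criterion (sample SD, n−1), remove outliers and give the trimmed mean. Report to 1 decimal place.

n = 14, ΣRT = 4402, M = 314.429
Σ(x−M)² = 297125.43; s = √(297125.43/13) = 151.181
Cutoffs: 314.429 ± 2·151.181 → [12.1, 616.8]
Outside: 815 → excluded.
Retained (n=13): Σ = 3587, mean = 3587/13 = 275.923

275.9 ms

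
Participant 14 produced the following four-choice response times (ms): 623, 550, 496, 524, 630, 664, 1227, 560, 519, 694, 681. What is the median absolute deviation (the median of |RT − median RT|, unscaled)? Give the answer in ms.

Sorted: 496, 519, 524, 550, 560, 623, 630, 664, 681, 694, 1227 → median = 623
|x − 623|: 0, 73, 127, 99, 7, 41, 604, 63, 104, 71, 58
Sorted deviations: 0, 7, 41, 58, 63, 71, 73, 99, 104, 127, 604 → MAD = 71

71 ms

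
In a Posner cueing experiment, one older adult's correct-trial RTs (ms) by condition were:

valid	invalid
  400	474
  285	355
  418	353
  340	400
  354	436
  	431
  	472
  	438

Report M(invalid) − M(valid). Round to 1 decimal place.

60.5 ms

M(valid) = 1797/5 = 359.400
M(invalid) = 3359/8 = 419.875
Difference = 419.875 − 359.400 = 60.475 ms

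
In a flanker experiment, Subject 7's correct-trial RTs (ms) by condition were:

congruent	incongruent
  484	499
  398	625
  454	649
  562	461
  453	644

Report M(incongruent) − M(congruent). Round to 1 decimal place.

M(congruent) = 2351/5 = 470.200
M(incongruent) = 2878/5 = 575.600
Difference = 575.600 − 470.200 = 105.400 ms

105.4 ms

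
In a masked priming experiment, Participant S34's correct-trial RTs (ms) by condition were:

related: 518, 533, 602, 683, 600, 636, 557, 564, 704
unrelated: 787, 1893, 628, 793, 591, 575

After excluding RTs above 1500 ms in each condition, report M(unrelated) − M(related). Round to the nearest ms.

75 ms

unrelated: exclude 1893
M(related) = 5397/9 = 599.667
M(unrelated) = 3374/5 = 674.800
Difference = 674.800 − 599.667 = 75.133 ms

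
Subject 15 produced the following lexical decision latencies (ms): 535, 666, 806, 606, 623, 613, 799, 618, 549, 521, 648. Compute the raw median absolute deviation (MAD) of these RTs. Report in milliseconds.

48 ms

Sorted: 521, 535, 549, 606, 613, 618, 623, 648, 666, 799, 806 → median = 618
|x − 618|: 83, 48, 188, 12, 5, 5, 181, 0, 69, 97, 30
Sorted deviations: 0, 5, 5, 12, 30, 48, 69, 83, 97, 181, 188 → MAD = 48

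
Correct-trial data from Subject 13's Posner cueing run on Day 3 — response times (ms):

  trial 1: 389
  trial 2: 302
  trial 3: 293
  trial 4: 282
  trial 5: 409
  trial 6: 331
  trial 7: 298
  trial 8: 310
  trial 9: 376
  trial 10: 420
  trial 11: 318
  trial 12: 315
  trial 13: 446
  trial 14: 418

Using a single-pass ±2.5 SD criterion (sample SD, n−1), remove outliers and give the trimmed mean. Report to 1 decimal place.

n = 14, ΣRT = 4907, M = 350.500
Σ(x−M)² = 41505.50; s = √(41505.50/13) = 56.504
Cutoffs: 350.500 ± 2.5·56.504 → [209.2, 491.8]
No RTs fall outside the cutoffs; all 14 retained. Mean = 4907/14 = 350.500

350.5 ms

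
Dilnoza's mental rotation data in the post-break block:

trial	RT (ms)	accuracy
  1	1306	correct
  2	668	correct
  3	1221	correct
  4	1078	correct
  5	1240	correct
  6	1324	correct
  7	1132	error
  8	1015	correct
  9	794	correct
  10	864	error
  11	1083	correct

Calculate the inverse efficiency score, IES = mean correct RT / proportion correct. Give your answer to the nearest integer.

1321 ms

Correct trials (n=9): 1306, 668, 1221, 1078, 1240, 1324, 1015, 794, 1083
Mean correct RT = 9729/9 = 1081.0000 ms
Proportion correct = 9/11
IES = 1081.0000 / (9/11) = 1321.222 ms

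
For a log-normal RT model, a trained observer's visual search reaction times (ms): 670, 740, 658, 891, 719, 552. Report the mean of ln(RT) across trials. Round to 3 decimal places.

ln(RT): 6.5073, 6.6067, 6.4892, 6.7923, 6.5779, 6.3135
Σ ln(RT) = 39.2869
Mean = 39.2869/6 = 6.54781

6.548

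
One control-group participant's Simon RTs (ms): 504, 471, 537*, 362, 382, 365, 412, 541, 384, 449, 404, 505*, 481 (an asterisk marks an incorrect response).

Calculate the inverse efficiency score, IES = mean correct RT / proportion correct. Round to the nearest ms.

511 ms

Correct trials (n=11): 504, 471, 362, 382, 365, 412, 541, 384, 449, 404, 481
Mean correct RT = 4755/11 = 432.2727 ms
Proportion correct = 11/13
IES = 432.2727 / (11/13) = 510.868 ms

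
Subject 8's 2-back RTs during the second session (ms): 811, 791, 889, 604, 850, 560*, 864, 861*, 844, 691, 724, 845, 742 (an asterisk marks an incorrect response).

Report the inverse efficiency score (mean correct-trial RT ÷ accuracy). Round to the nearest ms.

930 ms

Correct trials (n=11): 811, 791, 889, 604, 850, 864, 844, 691, 724, 845, 742
Mean correct RT = 8655/11 = 786.8182 ms
Proportion correct = 11/13
IES = 786.8182 / (11/13) = 929.876 ms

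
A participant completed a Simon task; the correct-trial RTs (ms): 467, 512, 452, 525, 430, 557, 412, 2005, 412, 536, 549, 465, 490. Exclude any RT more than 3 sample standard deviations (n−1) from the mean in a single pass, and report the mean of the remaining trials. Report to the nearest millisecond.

n = 13, ΣRT = 7812, M = 600.923
Σ(x−M)² = 2165434.92; s = √(2165434.92/12) = 424.797
Cutoffs: 600.923 ± 3·424.797 → [-673.5, 1875.3]
Outside: 2005 → excluded.
Retained (n=12): Σ = 5807, mean = 5807/12 = 483.917

484 ms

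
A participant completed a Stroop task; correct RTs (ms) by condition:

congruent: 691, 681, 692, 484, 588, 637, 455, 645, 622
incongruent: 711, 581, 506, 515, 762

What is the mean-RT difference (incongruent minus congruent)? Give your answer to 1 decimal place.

4.4 ms

M(congruent) = 5495/9 = 610.556
M(incongruent) = 3075/5 = 615.000
Difference = 615.000 − 610.556 = 4.444 ms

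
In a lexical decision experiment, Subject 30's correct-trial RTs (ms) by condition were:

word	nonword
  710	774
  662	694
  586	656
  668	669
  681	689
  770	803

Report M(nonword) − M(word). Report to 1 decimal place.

M(word) = 4077/6 = 679.500
M(nonword) = 4285/6 = 714.167
Difference = 714.167 − 679.500 = 34.667 ms

34.7 ms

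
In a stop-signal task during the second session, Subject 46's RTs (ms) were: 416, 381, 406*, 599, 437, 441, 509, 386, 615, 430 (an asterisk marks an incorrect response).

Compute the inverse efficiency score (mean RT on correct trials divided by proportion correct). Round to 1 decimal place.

Correct trials (n=9): 416, 381, 599, 437, 441, 509, 386, 615, 430
Mean correct RT = 4214/9 = 468.2222 ms
Proportion correct = 9/10
IES = 468.2222 / (9/10) = 520.247 ms

520.2 ms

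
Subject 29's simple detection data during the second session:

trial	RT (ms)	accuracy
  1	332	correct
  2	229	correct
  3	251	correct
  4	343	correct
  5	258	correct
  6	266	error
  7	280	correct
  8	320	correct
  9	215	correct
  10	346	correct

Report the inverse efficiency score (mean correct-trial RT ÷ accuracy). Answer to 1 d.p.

Correct trials (n=9): 332, 229, 251, 343, 258, 280, 320, 215, 346
Mean correct RT = 2574/9 = 286.0000 ms
Proportion correct = 9/10
IES = 286.0000 / (9/10) = 317.778 ms

317.8 ms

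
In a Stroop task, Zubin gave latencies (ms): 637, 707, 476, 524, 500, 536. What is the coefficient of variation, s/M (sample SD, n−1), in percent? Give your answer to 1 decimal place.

15.9%

n = 6, Σ = 3380, M = 563.3333
Σ(x−M)² = 39999.333; s = √(39999.333/5) = 89.4420
CV = 89.4420 / 563.3333 = 0.15877 = 15.877%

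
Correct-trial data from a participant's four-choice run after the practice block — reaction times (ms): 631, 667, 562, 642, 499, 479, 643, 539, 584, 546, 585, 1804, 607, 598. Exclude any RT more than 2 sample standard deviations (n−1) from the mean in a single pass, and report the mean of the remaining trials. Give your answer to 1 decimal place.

583.2 ms

n = 14, ΣRT = 9386, M = 670.429
Σ(x−M)² = 1422693.43; s = √(1422693.43/13) = 330.814
Cutoffs: 670.429 ± 2·330.814 → [8.8, 1332.1]
Outside: 1804 → excluded.
Retained (n=13): Σ = 7582, mean = 7582/13 = 583.231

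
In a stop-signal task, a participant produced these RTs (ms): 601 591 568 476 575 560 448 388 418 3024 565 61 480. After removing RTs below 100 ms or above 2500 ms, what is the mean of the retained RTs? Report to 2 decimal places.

515.45 ms

Excluded: 61, 3024
Retained (n=11): Σ = 5670
Mean = 5670/11 = 515.4545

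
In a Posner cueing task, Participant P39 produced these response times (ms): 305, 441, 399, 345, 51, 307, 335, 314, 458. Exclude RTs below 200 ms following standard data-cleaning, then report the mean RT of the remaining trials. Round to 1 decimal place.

363.0 ms

Excluded: 51
Retained (n=8): Σ = 2904
Mean = 2904/8 = 363.0000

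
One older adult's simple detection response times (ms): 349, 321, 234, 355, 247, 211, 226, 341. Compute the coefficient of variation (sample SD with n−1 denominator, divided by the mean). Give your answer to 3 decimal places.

n = 8, Σ = 2284, M = 285.5000
Σ(x−M)² = 26428.000; s = √(26428.000/7) = 61.4445
CV = 61.4445 / 285.5000 = 0.21522

0.215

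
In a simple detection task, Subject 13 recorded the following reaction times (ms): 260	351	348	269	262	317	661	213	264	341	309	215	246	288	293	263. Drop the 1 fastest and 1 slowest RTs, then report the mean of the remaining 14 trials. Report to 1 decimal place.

Sorted: 213, 215, 246, 260, 262, 263, 264, 269, 288, 293, 309, 317, 341, 348, 351, 661
Drop lowest 1 (213) and highest 1 (661)
Remaining (n=14): Σ = 4026, mean = 4026/14 = 287.571

287.6 ms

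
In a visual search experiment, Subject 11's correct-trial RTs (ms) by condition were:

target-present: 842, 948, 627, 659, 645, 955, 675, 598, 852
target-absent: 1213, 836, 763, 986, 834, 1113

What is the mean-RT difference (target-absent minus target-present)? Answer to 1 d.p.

201.8 ms

M(target-present) = 6801/9 = 755.667
M(target-absent) = 5745/6 = 957.500
Difference = 957.500 − 755.667 = 201.833 ms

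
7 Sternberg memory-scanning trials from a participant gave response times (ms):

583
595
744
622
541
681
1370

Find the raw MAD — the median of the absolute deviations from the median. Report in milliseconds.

Sorted: 541, 583, 595, 622, 681, 744, 1370 → median = 622
|x − 622|: 39, 27, 122, 0, 81, 59, 748
Sorted deviations: 0, 27, 39, 59, 81, 122, 748 → MAD = 59

59 ms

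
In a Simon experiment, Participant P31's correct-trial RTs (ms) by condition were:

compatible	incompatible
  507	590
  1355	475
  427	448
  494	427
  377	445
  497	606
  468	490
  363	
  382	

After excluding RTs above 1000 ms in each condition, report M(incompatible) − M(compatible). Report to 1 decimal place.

57.9 ms

compatible: exclude 1355
M(compatible) = 3515/8 = 439.375
M(incompatible) = 3481/7 = 497.286
Difference = 497.286 − 439.375 = 57.911 ms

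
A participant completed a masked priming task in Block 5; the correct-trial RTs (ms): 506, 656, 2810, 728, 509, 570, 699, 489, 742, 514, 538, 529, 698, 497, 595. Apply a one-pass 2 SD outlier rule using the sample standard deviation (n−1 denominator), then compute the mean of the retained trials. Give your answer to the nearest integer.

591 ms

n = 15, ΣRT = 11080, M = 738.667
Σ(x−M)² = 4712015.33; s = √(4712015.33/14) = 580.149
Cutoffs: 738.667 ± 2·580.149 → [-421.6, 1899.0]
Outside: 2810 → excluded.
Retained (n=14): Σ = 8270, mean = 8270/14 = 590.714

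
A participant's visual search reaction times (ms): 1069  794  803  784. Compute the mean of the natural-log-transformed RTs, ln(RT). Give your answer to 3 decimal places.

ln(RT): 6.9745, 6.6771, 6.6884, 6.6644
Σ ln(RT) = 27.0043
Mean = 27.0043/4 = 6.75108

6.751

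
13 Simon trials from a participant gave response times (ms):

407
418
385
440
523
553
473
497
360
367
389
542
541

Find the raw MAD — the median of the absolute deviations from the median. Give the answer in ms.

Sorted: 360, 367, 385, 389, 407, 418, 440, 473, 497, 523, 541, 542, 553 → median = 440
|x − 440|: 33, 22, 55, 0, 83, 113, 33, 57, 80, 73, 51, 102, 101
Sorted deviations: 0, 22, 33, 33, 51, 55, 57, 73, 80, 83, 101, 102, 113 → MAD = 57

57 ms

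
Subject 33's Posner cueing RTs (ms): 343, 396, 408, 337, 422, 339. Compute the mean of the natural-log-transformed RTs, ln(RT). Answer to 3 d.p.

ln(RT): 5.8377, 5.9814, 6.0113, 5.8201, 6.0450, 5.8260
Σ ln(RT) = 35.5215
Mean = 35.5215/6 = 5.92025

5.920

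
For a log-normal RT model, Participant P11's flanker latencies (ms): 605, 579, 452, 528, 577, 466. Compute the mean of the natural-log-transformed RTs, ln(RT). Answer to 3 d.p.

ln(RT): 6.4052, 6.3613, 6.1137, 6.2691, 6.3578, 6.1442
Σ ln(RT) = 37.6513
Mean = 37.6513/6 = 6.27522

6.275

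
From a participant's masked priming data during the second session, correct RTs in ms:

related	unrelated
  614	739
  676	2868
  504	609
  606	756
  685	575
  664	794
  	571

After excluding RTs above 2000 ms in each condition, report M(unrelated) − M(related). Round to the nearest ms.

unrelated: exclude 2868
M(related) = 3749/6 = 624.833
M(unrelated) = 4044/6 = 674.000
Difference = 674.000 − 624.833 = 49.167 ms

49 ms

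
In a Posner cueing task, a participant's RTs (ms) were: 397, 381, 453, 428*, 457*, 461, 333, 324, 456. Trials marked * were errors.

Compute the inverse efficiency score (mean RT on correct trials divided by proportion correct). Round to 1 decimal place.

515.2 ms

Correct trials (n=7): 397, 381, 453, 461, 333, 324, 456
Mean correct RT = 2805/7 = 400.7143 ms
Proportion correct = 7/9
IES = 400.7143 / (7/9) = 515.204 ms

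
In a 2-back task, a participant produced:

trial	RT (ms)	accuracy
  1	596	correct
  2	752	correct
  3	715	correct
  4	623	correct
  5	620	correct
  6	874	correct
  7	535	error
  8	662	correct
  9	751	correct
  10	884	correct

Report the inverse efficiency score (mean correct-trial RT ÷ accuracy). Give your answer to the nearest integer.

800 ms

Correct trials (n=9): 596, 752, 715, 623, 620, 874, 662, 751, 884
Mean correct RT = 6477/9 = 719.6667 ms
Proportion correct = 9/10
IES = 719.6667 / (9/10) = 799.630 ms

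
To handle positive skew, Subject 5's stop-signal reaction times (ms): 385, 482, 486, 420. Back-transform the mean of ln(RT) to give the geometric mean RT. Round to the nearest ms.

ln(RT): 5.9532, 6.1779, 6.1862, 6.0403
Mean ln(RT) = 24.3577/4 = 6.08941
Geometric mean = exp(6.08941) = 441.16 ms

441 ms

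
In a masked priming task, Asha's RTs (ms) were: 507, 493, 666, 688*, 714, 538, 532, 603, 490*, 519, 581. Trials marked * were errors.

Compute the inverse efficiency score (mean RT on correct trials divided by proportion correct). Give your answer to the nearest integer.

700 ms

Correct trials (n=9): 507, 493, 666, 714, 538, 532, 603, 519, 581
Mean correct RT = 5153/9 = 572.5556 ms
Proportion correct = 9/11
IES = 572.5556 / (9/11) = 699.790 ms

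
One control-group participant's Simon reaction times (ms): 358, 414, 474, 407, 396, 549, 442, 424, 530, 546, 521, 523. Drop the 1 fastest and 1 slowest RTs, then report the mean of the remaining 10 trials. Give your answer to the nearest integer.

Sorted: 358, 396, 407, 414, 424, 442, 474, 521, 523, 530, 546, 549
Drop lowest 1 (358) and highest 1 (549)
Remaining (n=10): Σ = 4677, mean = 4677/10 = 467.700

468 ms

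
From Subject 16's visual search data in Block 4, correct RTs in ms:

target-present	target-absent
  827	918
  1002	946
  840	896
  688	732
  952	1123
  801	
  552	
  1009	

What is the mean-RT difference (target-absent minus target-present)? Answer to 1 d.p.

89.1 ms

M(target-present) = 6671/8 = 833.875
M(target-absent) = 4615/5 = 923.000
Difference = 923.000 − 833.875 = 89.125 ms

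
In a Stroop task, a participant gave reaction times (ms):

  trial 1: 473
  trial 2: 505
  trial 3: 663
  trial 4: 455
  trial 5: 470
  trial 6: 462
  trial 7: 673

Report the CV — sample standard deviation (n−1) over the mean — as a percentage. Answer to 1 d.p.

n = 7, Σ = 3701, M = 528.7143
Σ(x−M)² = 55849.429; s = √(55849.429/6) = 96.4792
CV = 96.4792 / 528.7143 = 0.18248 = 18.248%

18.2%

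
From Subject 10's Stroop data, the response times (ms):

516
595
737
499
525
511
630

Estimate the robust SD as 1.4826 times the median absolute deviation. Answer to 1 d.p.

38.5 ms

Sorted: 499, 511, 516, 525, 595, 630, 737 → median = 525
|x − 525| sorted: 0, 9, 14, 26, 70, 105, 212 → MAD = 26
Robust SD ≈ 1.4826 × 26 = 38.548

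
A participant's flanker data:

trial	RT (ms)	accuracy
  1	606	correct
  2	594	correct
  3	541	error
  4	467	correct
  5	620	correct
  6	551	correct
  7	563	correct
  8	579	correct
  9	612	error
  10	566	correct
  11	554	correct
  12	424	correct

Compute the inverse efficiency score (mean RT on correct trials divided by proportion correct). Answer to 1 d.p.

Correct trials (n=10): 606, 594, 467, 620, 551, 563, 579, 566, 554, 424
Mean correct RT = 5524/10 = 552.4000 ms
Proportion correct = 10/12
IES = 552.4000 / (10/12) = 662.880 ms

662.9 ms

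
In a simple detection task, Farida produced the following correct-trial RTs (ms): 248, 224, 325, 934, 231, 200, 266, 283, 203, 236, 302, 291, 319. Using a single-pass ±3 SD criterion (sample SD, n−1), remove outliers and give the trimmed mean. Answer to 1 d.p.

n = 13, ΣRT = 4062, M = 312.462
Σ(x−M)² = 439199.23; s = √(439199.23/12) = 191.311
Cutoffs: 312.462 ± 3·191.311 → [-261.5, 886.4]
Outside: 934 → excluded.
Retained (n=12): Σ = 3128, mean = 3128/12 = 260.667

260.7 ms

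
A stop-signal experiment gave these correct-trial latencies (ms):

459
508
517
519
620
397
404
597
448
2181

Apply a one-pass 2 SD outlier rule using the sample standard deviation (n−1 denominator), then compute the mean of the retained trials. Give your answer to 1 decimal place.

n = 10, ΣRT = 6650, M = 665.000
Σ(x−M)² = 2602244.00; s = √(2602244.00/9) = 537.716
Cutoffs: 665.000 ± 2·537.716 → [-410.4, 1740.4]
Outside: 2181 → excluded.
Retained (n=9): Σ = 4469, mean = 4469/9 = 496.556

496.6 ms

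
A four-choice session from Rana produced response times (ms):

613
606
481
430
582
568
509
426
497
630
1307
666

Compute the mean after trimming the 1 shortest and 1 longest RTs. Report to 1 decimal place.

Sorted: 426, 430, 481, 497, 509, 568, 582, 606, 613, 630, 666, 1307
Drop lowest 1 (426) and highest 1 (1307)
Remaining (n=10): Σ = 5582, mean = 5582/10 = 558.200

558.2 ms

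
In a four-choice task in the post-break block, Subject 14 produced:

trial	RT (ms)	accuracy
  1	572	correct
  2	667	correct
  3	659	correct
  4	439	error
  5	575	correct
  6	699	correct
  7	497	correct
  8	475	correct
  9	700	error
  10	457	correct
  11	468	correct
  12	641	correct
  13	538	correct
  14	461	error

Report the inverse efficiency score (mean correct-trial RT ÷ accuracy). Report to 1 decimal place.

722.9 ms

Correct trials (n=11): 572, 667, 659, 575, 699, 497, 475, 457, 468, 641, 538
Mean correct RT = 6248/11 = 568.0000 ms
Proportion correct = 11/14
IES = 568.0000 / (11/14) = 722.909 ms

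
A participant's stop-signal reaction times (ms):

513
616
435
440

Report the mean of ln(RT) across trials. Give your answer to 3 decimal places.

6.206

ln(RT): 6.2403, 6.4232, 6.0753, 6.0868
Σ ln(RT) = 24.8256
Mean = 24.8256/4 = 6.20641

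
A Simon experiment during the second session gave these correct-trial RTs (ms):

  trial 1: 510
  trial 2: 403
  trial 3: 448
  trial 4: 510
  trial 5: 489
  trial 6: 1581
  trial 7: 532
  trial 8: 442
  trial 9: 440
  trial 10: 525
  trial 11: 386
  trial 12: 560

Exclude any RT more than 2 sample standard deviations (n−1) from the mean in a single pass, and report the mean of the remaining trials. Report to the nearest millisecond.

n = 12, ΣRT = 6826, M = 568.833
Σ(x−M)² = 1149347.67; s = √(1149347.67/11) = 323.243
Cutoffs: 568.833 ± 2·323.243 → [-77.7, 1215.3]
Outside: 1581 → excluded.
Retained (n=11): Σ = 5245, mean = 5245/11 = 476.818

477 ms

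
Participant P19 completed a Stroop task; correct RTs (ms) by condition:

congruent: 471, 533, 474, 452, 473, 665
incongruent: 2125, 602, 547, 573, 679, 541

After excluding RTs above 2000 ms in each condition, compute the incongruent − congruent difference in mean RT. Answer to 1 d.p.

incongruent: exclude 2125
M(congruent) = 3068/6 = 511.333
M(incongruent) = 2942/5 = 588.400
Difference = 588.400 − 511.333 = 77.067 ms

77.1 ms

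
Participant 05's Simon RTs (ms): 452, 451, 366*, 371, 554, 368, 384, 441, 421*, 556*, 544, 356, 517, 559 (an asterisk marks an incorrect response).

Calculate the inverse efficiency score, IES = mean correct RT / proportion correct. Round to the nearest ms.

Correct trials (n=11): 452, 451, 371, 554, 368, 384, 441, 544, 356, 517, 559
Mean correct RT = 4997/11 = 454.2727 ms
Proportion correct = 11/14
IES = 454.2727 / (11/14) = 578.165 ms

578 ms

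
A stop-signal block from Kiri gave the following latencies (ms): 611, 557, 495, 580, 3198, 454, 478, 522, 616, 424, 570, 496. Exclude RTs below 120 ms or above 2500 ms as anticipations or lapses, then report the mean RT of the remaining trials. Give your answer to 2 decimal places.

Excluded: 3198
Retained (n=11): Σ = 5803
Mean = 5803/11 = 527.5455

527.55 ms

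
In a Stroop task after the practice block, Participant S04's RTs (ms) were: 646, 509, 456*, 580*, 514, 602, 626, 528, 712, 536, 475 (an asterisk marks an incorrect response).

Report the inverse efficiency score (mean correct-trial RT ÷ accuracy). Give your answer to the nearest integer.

699 ms

Correct trials (n=9): 646, 509, 514, 602, 626, 528, 712, 536, 475
Mean correct RT = 5148/9 = 572.0000 ms
Proportion correct = 9/11
IES = 572.0000 / (9/11) = 699.111 ms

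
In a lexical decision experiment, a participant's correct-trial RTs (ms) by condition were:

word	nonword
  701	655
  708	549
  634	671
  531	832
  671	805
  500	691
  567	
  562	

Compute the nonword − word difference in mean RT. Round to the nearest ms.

91 ms

M(word) = 4874/8 = 609.250
M(nonword) = 4203/6 = 700.500
Difference = 700.500 − 609.250 = 91.250 ms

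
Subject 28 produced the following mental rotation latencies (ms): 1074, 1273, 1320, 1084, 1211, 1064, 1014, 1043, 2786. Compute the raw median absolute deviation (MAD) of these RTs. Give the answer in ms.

Sorted: 1014, 1043, 1064, 1074, 1084, 1211, 1273, 1320, 2786 → median = 1084
|x − 1084|: 10, 189, 236, 0, 127, 20, 70, 41, 1702
Sorted deviations: 0, 10, 20, 41, 70, 127, 189, 236, 1702 → MAD = 70

70 ms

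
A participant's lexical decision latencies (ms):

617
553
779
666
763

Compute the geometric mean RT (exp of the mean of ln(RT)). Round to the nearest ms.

670 ms

ln(RT): 6.4249, 6.3154, 6.6580, 6.5013, 6.6373
Mean ln(RT) = 32.5368/5 = 6.50736
Geometric mean = exp(6.50736) = 670.05 ms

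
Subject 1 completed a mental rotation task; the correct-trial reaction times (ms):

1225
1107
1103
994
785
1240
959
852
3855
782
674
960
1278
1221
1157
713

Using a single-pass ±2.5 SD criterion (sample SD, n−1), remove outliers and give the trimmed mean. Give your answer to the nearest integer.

1003 ms

n = 16, ΣRT = 18905, M = 1181.562
Σ(x−M)² = 8212257.94; s = √(8212257.94/15) = 739.922
Cutoffs: 1181.562 ± 2.5·739.922 → [-668.2, 3031.4]
Outside: 3855 → excluded.
Retained (n=15): Σ = 15050, mean = 15050/15 = 1003.333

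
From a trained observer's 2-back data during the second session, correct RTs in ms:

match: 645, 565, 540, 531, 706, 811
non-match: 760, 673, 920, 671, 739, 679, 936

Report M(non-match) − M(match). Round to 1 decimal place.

135.3 ms

M(match) = 3798/6 = 633.000
M(non-match) = 5378/7 = 768.286
Difference = 768.286 − 633.000 = 135.286 ms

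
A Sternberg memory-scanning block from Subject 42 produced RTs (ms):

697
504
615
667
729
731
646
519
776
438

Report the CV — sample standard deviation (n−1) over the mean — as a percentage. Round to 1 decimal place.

n = 10, Σ = 6322, M = 632.2000
Σ(x−M)² = 112669.600; s = √(112669.600/9) = 111.8876
CV = 111.8876 / 632.2000 = 0.17698 = 17.698%

17.7%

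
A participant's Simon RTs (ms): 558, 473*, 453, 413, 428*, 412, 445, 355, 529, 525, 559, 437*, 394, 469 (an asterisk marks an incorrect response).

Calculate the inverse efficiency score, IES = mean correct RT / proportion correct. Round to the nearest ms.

Correct trials (n=11): 558, 453, 413, 412, 445, 355, 529, 525, 559, 394, 469
Mean correct RT = 5112/11 = 464.7273 ms
Proportion correct = 11/14
IES = 464.7273 / (11/14) = 591.471 ms

591 ms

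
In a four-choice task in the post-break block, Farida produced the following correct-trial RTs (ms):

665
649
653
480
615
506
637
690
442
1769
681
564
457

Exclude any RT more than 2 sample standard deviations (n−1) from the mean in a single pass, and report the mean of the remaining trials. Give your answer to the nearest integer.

587 ms

n = 13, ΣRT = 8808, M = 677.538
Σ(x−M)² = 1384037.23; s = √(1384037.23/12) = 339.612
Cutoffs: 677.538 ± 2·339.612 → [-1.7, 1356.8]
Outside: 1769 → excluded.
Retained (n=12): Σ = 7039, mean = 7039/12 = 586.583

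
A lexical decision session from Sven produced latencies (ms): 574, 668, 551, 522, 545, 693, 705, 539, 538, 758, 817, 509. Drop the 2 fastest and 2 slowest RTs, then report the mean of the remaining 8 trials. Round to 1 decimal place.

Sorted: 509, 522, 538, 539, 545, 551, 574, 668, 693, 705, 758, 817
Drop lowest 2 (509, 522) and highest 2 (758, 817)
Remaining (n=8): Σ = 4813, mean = 4813/8 = 601.625

601.6 ms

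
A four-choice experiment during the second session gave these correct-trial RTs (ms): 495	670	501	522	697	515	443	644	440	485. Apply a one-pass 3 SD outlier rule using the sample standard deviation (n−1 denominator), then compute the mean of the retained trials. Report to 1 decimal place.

n = 10, ΣRT = 5412, M = 541.200
Σ(x−M)² = 79279.60; s = √(79279.60/9) = 93.855
Cutoffs: 541.200 ± 3·93.855 → [259.6, 822.8]
No RTs fall outside the cutoffs; all 10 retained. Mean = 5412/10 = 541.200

541.2 ms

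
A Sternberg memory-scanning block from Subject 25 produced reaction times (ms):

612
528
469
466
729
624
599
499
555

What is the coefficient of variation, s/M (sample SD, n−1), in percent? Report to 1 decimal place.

15.2%

n = 9, Σ = 5081, M = 564.5556
Σ(x−M)² = 58582.222; s = √(58582.222/8) = 85.5732
CV = 85.5732 / 564.5556 = 0.15158 = 15.158%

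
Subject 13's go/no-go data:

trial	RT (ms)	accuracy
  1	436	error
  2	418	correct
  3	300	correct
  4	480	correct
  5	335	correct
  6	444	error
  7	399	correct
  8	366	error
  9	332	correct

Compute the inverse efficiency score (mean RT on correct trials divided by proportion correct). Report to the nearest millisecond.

Correct trials (n=6): 418, 300, 480, 335, 399, 332
Mean correct RT = 2264/6 = 377.3333 ms
Proportion correct = 6/9
IES = 377.3333 / (6/9) = 566.000 ms

566 ms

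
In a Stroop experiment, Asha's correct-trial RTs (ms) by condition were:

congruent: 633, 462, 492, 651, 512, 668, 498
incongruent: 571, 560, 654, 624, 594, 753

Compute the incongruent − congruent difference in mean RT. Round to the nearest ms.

M(congruent) = 3916/7 = 559.429
M(incongruent) = 3756/6 = 626.000
Difference = 626.000 − 559.429 = 66.571 ms

67 ms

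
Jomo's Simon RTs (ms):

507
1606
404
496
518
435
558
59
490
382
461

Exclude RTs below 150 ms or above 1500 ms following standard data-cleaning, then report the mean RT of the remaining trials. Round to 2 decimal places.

472.33 ms

Excluded: 59, 1606
Retained (n=9): Σ = 4251
Mean = 4251/9 = 472.3333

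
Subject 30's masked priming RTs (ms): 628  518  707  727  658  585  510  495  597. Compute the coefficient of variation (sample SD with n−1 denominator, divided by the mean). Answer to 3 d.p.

n = 9, Σ = 5425, M = 602.7778
Σ(x−M)² = 57739.556; s = √(57739.556/8) = 84.9555
CV = 84.9555 / 602.7778 = 0.14094

0.141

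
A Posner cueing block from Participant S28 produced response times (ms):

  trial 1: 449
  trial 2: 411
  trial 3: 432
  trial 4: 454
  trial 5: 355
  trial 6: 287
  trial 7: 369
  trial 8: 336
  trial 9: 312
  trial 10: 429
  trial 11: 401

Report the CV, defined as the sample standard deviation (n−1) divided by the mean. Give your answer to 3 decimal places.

n = 11, Σ = 4235, M = 385.0000
Σ(x−M)² = 32424.000; s = √(32424.000/10) = 56.9421
CV = 56.9421 / 385.0000 = 0.14790

0.148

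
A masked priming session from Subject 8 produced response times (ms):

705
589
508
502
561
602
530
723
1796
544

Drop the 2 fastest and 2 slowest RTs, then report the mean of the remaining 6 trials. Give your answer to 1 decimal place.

588.5 ms

Sorted: 502, 508, 530, 544, 561, 589, 602, 705, 723, 1796
Drop lowest 2 (502, 508) and highest 2 (723, 1796)
Remaining (n=6): Σ = 3531, mean = 3531/6 = 588.500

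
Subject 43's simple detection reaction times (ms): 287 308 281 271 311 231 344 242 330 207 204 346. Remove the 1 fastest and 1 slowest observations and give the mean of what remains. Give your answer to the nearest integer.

281 ms

Sorted: 204, 207, 231, 242, 271, 281, 287, 308, 311, 330, 344, 346
Drop lowest 1 (204) and highest 1 (346)
Remaining (n=10): Σ = 2812, mean = 2812/10 = 281.200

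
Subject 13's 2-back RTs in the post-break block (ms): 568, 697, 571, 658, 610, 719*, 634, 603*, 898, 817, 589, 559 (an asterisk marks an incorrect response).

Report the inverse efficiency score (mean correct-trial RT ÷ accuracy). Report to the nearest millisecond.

Correct trials (n=10): 568, 697, 571, 658, 610, 634, 898, 817, 589, 559
Mean correct RT = 6601/10 = 660.1000 ms
Proportion correct = 10/12
IES = 660.1000 / (10/12) = 792.120 ms

792 ms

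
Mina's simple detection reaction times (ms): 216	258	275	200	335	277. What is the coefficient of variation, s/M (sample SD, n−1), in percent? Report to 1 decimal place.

18.6%

n = 6, Σ = 1561, M = 260.1667
Σ(x−M)² = 11678.833; s = √(11678.833/5) = 48.3298
CV = 48.3298 / 260.1667 = 0.18576 = 18.576%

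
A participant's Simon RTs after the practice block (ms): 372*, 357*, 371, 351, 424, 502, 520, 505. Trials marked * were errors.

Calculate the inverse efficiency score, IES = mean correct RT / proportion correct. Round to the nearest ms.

Correct trials (n=6): 371, 351, 424, 502, 520, 505
Mean correct RT = 2673/6 = 445.5000 ms
Proportion correct = 6/8
IES = 445.5000 / (6/8) = 594.000 ms

594 ms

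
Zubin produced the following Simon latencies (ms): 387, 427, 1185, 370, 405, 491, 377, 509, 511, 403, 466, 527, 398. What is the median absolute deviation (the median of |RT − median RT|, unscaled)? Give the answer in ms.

50 ms

Sorted: 370, 377, 387, 398, 403, 405, 427, 466, 491, 509, 511, 527, 1185 → median = 427
|x − 427|: 40, 0, 758, 57, 22, 64, 50, 82, 84, 24, 39, 100, 29
Sorted deviations: 0, 22, 24, 29, 39, 40, 50, 57, 64, 82, 84, 100, 758 → MAD = 50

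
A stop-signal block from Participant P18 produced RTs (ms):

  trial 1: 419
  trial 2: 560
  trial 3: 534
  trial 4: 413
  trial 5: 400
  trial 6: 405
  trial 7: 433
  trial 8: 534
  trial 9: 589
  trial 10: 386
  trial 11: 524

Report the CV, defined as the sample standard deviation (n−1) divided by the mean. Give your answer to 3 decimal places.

n = 11, Σ = 5197, M = 472.4545
Σ(x−M)² = 56702.727; s = √(56702.727/10) = 75.3012
CV = 75.3012 / 472.4545 = 0.15938

0.159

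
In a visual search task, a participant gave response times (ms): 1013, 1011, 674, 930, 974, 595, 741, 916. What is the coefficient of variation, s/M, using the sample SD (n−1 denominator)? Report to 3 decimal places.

0.190

n = 8, Σ = 6854, M = 856.7500
Σ(x−M)² = 186139.500; s = √(186139.500/7) = 163.0686
CV = 163.0686 / 856.7500 = 0.19033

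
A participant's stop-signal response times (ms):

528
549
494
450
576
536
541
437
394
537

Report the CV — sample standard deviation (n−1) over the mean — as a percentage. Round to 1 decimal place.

11.6%

n = 10, Σ = 5042, M = 504.2000
Σ(x−M)² = 30871.600; s = √(30871.600/9) = 58.5677
CV = 58.5677 / 504.2000 = 0.11616 = 11.616%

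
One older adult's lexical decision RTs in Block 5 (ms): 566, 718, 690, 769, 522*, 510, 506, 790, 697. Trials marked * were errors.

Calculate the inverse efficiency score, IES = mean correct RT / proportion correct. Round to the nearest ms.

Correct trials (n=8): 566, 718, 690, 769, 510, 506, 790, 697
Mean correct RT = 5246/8 = 655.7500 ms
Proportion correct = 8/9
IES = 655.7500 / (8/9) = 737.719 ms

738 ms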